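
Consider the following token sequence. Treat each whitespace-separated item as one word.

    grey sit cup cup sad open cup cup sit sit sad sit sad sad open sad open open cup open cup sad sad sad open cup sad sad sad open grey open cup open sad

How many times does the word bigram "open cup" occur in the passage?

5

Scanning the 34 overlapping bigram windows for "open cup":
  position 6–7: open cup
  position 18–19: open cup
  position 20–21: open cup
  position 25–26: open cup
  position 32–33: open cup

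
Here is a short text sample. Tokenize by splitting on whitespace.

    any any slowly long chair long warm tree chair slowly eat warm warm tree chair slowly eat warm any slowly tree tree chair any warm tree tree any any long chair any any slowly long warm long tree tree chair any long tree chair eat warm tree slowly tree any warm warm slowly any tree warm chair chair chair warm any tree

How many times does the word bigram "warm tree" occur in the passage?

4

Scanning the 61 overlapping bigram windows for "warm tree":
  position 7–8: warm tree
  position 13–14: warm tree
  position 25–26: warm tree
  position 46–47: warm tree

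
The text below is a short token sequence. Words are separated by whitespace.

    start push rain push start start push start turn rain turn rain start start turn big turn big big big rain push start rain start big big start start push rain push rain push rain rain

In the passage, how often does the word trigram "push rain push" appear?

Scanning the 34 overlapping trigram windows for "push rain push":
  position 2–4: push rain push
  position 30–32: push rain push
  position 32–34: push rain push

3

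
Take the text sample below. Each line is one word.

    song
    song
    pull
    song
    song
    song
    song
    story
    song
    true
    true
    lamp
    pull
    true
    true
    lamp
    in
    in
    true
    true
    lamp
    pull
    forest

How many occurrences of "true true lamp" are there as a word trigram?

3

Scanning the 21 overlapping trigram windows for "true true lamp":
  position 10–12: true true lamp
  position 14–16: true true lamp
  position 19–21: true true lamp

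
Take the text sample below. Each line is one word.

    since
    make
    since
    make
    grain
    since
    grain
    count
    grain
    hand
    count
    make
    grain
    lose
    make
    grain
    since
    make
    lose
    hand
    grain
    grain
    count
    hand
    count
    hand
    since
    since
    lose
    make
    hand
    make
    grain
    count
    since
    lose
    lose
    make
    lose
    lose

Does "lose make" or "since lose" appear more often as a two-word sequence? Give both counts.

"lose make": 3 occurrences
"since lose": 2 occurrences

"lose make" (3 vs 2)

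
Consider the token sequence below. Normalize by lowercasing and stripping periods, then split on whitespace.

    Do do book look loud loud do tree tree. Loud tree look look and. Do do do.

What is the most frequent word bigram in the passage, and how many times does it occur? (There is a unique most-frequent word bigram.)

"do do", 3 times

Bigram frequencies (highest first):
  do do: 3
  do book: 1
  book look: 1
  look loud: 1
  loud loud: 1
  loud do: 1
  … (8 more, each ≤ 1)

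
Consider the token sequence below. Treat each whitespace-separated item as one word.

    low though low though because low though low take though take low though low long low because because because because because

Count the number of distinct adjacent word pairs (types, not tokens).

21 tokens → 20 bigram windows in total.
Repeated bigrams (each contributes count−1 duplicates):
  because because: 4
  low though: 4
  though low: 3
8 duplicate windows → 20 − 8 = 12 distinct.

12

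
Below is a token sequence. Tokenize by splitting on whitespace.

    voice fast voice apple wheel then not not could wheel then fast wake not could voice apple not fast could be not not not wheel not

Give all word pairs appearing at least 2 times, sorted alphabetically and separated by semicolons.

Bigram counts meeting the condition (at least 2 times):
  not could: 2
  not not: 3
  voice apple: 2
  wheel then: 2

not could; not not; voice apple; wheel then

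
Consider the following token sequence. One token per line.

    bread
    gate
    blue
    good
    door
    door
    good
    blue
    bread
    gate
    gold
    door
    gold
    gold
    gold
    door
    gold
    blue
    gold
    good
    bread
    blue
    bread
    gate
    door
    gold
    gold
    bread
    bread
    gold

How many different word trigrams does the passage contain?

25

30 tokens → 28 trigram windows in total.
Repeated trigrams (each contributes count−1 duplicates):
  blue bread gate: 2
  door gold gold: 2
  gold door gold: 2
3 duplicate windows → 28 − 3 = 25 distinct.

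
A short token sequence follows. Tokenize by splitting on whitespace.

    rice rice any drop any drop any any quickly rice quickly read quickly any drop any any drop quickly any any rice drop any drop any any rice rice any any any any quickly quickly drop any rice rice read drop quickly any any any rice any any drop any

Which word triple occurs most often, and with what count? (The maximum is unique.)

"any drop any", 5 times

Trigram frequencies (highest first):
  any drop any: 5
  drop any any: 3
  any any rice: 3
  any any any: 3
  rice rice any: 2
  drop any drop: 2
  … (24 more, each ≤ 2)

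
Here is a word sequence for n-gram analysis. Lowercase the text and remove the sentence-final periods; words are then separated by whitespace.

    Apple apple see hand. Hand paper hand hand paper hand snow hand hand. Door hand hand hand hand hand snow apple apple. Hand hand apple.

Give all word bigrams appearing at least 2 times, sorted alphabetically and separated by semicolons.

apple apple; hand hand; hand paper; hand snow; paper hand

Bigram counts meeting the condition (at least 2 times):
  apple apple: 2
  hand hand: 8
  hand paper: 2
  hand snow: 2
  paper hand: 2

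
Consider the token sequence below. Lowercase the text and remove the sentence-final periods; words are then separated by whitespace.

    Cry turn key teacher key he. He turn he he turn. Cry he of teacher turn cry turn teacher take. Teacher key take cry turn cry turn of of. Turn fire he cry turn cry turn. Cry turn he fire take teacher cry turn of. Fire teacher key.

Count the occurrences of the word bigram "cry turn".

Scanning the 47 overlapping bigram windows for "cry turn":
  position 1–2: cry turn
  position 17–18: cry turn
  position 24–25: cry turn
  position 26–27: cry turn
  position 33–34: cry turn
  position 35–36: cry turn
  position 37–38: cry turn
  position 43–44: cry turn

8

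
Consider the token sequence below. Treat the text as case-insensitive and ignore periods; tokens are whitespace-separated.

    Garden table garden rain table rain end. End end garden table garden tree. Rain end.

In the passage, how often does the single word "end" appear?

Scanning the 15 tokens for "end":
  position 7: end
  position 8: end
  position 9: end
  position 15: end

4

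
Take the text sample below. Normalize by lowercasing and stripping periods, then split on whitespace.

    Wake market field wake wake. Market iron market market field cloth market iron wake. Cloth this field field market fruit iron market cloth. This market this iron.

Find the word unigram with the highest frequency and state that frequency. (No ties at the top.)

Unigram frequencies (highest first):
  market: 8
  wake: 4
  field: 4
  iron: 4
  cloth: 3
  this: 3
  … (1 more, each ≤ 1)

"market", 8 times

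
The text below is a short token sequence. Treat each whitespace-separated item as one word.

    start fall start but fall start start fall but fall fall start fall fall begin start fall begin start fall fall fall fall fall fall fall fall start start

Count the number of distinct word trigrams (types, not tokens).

29 tokens → 27 trigram windows in total.
Repeated trigrams (each contributes count−1 duplicates):
  fall fall fall: 6
  begin start fall: 2
  fall begin start: 2
  fall fall start: 2
  fall start start: 2
  start fall fall: 2
10 duplicate windows → 27 − 10 = 17 distinct.

17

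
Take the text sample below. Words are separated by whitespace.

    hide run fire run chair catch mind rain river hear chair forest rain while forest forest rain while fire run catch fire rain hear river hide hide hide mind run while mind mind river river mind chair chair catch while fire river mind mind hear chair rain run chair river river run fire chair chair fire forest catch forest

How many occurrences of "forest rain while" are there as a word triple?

Scanning the 57 overlapping trigram windows for "forest rain while":
  position 12–14: forest rain while
  position 16–18: forest rain while

2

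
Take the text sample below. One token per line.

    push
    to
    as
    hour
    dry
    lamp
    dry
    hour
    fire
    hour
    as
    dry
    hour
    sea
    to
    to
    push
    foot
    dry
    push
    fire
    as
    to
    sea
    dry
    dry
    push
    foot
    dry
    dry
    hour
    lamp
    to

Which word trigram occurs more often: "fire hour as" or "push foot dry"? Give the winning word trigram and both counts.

"fire hour as": 1 occurrence
"push foot dry": 2 occurrences

"push foot dry" (2 vs 1)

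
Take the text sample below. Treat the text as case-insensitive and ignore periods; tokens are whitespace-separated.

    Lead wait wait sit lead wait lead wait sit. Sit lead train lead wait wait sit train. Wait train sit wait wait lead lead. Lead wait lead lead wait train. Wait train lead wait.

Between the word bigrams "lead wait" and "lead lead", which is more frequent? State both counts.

"lead wait" (7 vs 3)

"lead wait": 7 occurrences
"lead lead": 3 occurrences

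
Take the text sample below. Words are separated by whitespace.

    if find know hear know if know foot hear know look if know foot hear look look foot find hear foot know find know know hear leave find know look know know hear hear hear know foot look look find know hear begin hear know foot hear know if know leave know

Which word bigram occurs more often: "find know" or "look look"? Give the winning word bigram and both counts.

"find know" (4 vs 2)

"find know": 4 occurrences
"look look": 2 occurrences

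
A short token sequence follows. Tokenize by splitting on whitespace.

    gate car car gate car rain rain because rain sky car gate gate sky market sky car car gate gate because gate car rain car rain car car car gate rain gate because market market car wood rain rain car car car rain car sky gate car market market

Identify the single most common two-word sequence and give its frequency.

Bigram frequencies (highest first):
  car car: 6
  gate car: 4
  car gate: 4
  car rain: 4
  rain car: 4
  rain rain: 2
  … (20 more, each ≤ 2)

"car car", 6 times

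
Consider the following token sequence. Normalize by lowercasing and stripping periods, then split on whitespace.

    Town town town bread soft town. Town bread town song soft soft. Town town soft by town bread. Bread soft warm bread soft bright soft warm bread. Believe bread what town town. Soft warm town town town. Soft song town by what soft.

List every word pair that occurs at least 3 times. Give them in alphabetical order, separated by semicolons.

Bigram counts meeting the condition (at least 3 times):
  bread soft: 3
  soft warm: 3
  town bread: 3
  town soft: 3
  town town: 7

bread soft; soft warm; town bread; town soft; town town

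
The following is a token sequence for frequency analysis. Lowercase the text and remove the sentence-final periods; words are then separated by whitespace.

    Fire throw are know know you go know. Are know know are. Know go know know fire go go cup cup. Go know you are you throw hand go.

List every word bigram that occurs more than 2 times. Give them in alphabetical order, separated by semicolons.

are know; go know; know know

Bigram counts meeting the condition (more than 2 times):
  are know: 3
  go know: 3
  know know: 3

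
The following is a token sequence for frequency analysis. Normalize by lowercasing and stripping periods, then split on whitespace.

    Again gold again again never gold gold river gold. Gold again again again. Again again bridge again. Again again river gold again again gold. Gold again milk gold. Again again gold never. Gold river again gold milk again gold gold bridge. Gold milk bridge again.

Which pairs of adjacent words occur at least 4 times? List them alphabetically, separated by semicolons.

again again; again gold; gold again; gold gold

Bigram counts meeting the condition (at least 4 times):
  again again: 9
  again gold: 5
  gold again: 5
  gold gold: 4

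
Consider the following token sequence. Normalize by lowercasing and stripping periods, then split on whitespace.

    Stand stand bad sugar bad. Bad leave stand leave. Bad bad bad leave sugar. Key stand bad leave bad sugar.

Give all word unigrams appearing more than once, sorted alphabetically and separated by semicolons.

Unigram counts meeting the condition (more than once):
  bad: 8
  leave: 4
  stand: 4
  sugar: 3

bad; leave; stand; sugar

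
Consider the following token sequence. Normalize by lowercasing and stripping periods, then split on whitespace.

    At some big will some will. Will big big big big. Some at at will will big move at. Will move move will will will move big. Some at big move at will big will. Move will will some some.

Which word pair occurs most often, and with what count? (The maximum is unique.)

Bigram frequencies (highest first):
  will will: 5
  will big: 3
  big big: 3
  at will: 3
  will move: 3
  big will: 2
  … (14 more, each ≤ 2)

"will will", 5 times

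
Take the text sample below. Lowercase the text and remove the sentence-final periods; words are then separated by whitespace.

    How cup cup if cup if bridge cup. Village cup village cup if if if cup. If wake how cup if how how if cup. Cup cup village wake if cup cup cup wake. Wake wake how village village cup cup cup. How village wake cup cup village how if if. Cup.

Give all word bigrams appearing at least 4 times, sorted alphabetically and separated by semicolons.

cup cup; cup if; cup village; if cup

Bigram counts meeting the condition (at least 4 times):
  cup cup: 8
  cup if: 5
  cup village: 4
  if cup: 5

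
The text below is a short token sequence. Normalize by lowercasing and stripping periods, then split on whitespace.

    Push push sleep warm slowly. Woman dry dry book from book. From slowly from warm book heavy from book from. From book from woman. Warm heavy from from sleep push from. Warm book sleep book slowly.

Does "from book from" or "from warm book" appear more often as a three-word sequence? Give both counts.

"from book from" (3 vs 2)

"from book from": 3 occurrences
"from warm book": 2 occurrences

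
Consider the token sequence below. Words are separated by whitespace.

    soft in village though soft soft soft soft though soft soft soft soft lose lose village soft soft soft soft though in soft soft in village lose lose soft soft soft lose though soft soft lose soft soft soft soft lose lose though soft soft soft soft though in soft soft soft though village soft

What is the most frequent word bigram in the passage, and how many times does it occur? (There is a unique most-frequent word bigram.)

Bigram frequencies (highest first):
  soft soft: 21
  though soft: 4
  soft though: 4
  soft lose: 4
  lose lose: 3
  soft in: 2
  … (10 more, each ≤ 2)

"soft soft", 21 times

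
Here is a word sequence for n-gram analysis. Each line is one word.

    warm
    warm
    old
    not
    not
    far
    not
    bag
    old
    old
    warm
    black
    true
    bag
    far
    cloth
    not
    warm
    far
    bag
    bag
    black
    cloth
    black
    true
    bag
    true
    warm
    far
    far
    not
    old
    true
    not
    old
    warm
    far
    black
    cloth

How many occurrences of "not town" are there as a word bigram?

Scanning the 38 overlapping bigram windows for "not town":
  (none found)

0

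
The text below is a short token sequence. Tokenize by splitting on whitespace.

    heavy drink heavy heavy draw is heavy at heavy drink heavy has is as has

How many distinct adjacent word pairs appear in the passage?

15 tokens → 14 bigram windows in total.
Repeated bigrams (each contributes count−1 duplicates):
  drink heavy: 2
  heavy drink: 2
2 duplicate windows → 14 − 2 = 12 distinct.

12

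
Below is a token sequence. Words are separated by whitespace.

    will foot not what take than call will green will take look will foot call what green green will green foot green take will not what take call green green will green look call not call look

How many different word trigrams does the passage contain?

37 tokens → 35 trigram windows in total.
Repeated trigrams (each contributes count−1 duplicates):
  green green will: 2
  green will green: 2
  not what take: 2
3 duplicate windows → 35 − 3 = 32 distinct.

32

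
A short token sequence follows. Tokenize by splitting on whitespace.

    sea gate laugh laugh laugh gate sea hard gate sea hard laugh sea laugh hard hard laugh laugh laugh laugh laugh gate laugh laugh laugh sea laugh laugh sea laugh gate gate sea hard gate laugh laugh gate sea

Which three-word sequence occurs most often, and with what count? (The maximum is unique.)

"laugh laugh laugh", 5 times

Trigram frequencies (highest first):
  laugh laugh laugh: 5
  gate laugh laugh: 3
  laugh laugh gate: 3
  gate sea hard: 3
  laugh sea laugh: 3
  laugh gate sea: 2
  … (16 more, each ≤ 2)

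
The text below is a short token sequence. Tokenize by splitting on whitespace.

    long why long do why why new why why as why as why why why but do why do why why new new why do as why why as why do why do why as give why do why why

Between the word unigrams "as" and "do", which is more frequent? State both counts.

"as": 5 occurrences
"do": 7 occurrences

"do" (7 vs 5)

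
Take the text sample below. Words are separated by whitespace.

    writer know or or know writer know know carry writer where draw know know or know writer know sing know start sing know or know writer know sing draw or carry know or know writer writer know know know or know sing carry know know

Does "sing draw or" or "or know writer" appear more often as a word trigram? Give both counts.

"or know writer" (4 vs 1)

"sing draw or": 1 occurrence
"or know writer": 4 occurrences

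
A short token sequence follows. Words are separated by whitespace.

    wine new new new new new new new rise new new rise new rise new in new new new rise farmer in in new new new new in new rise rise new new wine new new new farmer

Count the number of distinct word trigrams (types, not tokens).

38 tokens → 36 trigram windows in total.
Repeated trigrams (each contributes count−1 duplicates):
  new new new: 9
  new new rise: 3
  new rise new: 3
  in new new: 2
  new in new: 2
  rise new new: 2
  wine new new: 2
16 duplicate windows → 36 − 16 = 20 distinct.

20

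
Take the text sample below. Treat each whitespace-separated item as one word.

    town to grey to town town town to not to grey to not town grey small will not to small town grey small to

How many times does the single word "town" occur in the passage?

Scanning the 24 tokens for "town":
  position 1: town
  position 5: town
  position 6: town
  position 7: town
  position 14: town
  position 21: town

6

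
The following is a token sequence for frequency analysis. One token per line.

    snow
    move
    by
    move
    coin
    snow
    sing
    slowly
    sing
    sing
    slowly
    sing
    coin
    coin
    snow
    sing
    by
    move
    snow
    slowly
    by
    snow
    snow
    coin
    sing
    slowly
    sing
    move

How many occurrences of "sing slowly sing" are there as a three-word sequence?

Scanning the 26 overlapping trigram windows for "sing slowly sing":
  position 7–9: sing slowly sing
  position 10–12: sing slowly sing
  position 25–27: sing slowly sing

3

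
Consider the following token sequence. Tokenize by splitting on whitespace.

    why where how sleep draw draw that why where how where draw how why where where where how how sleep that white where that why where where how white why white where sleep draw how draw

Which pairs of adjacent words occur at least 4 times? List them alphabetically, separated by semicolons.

Bigram counts meeting the condition (at least 4 times):
  where how: 4
  why where: 4

where how; why where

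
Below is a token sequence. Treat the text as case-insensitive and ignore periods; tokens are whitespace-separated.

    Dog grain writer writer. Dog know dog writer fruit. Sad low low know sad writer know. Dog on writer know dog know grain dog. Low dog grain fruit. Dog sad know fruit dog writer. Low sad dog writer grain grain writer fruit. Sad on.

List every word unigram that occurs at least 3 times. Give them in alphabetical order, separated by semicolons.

dog; fruit; grain; know; low; sad; writer

Unigram counts meeting the condition (at least 3 times):
  dog: 10
  fruit: 4
  grain: 5
  know: 6
  low: 4
  sad: 5
  writer: 8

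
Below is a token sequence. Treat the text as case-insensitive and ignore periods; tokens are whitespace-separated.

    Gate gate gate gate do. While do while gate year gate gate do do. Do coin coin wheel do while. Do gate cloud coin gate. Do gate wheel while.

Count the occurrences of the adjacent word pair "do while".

3

Scanning the 28 overlapping bigram windows for "do while":
  position 5–6: do while
  position 7–8: do while
  position 19–20: do while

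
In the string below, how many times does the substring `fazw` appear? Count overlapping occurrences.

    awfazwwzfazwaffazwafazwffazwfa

Sliding a length-4 window over the 30 characters (27 positions):
  position 3–6: fazw
  position 9–12: fazw
  position 15–18: fazw
  position 20–23: fazw
  position 25–28: fazw

5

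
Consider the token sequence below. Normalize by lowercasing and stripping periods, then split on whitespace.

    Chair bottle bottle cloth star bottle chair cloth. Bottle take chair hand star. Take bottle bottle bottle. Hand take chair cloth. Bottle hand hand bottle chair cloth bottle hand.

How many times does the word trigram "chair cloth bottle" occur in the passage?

Scanning the 27 overlapping trigram windows for "chair cloth bottle":
  position 7–9: chair cloth bottle
  position 20–22: chair cloth bottle
  position 26–28: chair cloth bottle

3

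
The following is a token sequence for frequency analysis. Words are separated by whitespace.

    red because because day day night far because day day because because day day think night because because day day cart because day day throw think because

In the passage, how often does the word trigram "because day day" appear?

5

Scanning the 25 overlapping trigram windows for "because day day":
  position 3–5: because day day
  position 8–10: because day day
  position 12–14: because day day
  position 18–20: because day day
  position 22–24: because day day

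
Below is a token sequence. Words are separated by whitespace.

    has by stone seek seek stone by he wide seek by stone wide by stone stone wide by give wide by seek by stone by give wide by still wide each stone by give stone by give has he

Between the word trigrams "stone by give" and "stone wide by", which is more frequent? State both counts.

"stone by give": 3 occurrences
"stone wide by": 2 occurrences

"stone by give" (3 vs 2)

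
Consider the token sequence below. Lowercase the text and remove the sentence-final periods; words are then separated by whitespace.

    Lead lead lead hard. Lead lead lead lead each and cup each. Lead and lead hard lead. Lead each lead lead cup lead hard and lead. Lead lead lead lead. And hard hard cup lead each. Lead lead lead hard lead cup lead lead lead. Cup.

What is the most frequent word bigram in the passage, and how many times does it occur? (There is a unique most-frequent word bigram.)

"lead lead", 15 times

Bigram frequencies (highest first):
  lead lead: 15
  lead hard: 4
  hard lead: 3
  lead each: 3
  each lead: 3
  lead cup: 3
  … (10 more, each ≤ 3)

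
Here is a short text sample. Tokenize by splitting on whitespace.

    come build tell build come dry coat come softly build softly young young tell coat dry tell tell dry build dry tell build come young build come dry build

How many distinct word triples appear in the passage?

29 tokens → 27 trigram windows in total.
Repeated trigrams (each contributes count−1 duplicates):
  build come dry: 2
  tell build come: 2
2 duplicate windows → 27 − 2 = 25 distinct.

25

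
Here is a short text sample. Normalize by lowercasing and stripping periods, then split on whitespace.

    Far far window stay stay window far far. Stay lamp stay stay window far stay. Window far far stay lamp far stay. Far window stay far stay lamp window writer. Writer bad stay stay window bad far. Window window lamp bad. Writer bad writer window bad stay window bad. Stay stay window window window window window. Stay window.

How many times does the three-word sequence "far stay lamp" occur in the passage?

Scanning the 56 overlapping trigram windows for "far stay lamp":
  position 8–10: far stay lamp
  position 18–20: far stay lamp
  position 26–28: far stay lamp

3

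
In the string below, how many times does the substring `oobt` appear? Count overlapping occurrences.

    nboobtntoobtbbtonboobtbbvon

3

Sliding a length-4 window over the 27 characters (24 positions):
  position 3–6: oobt
  position 9–12: oobt
  position 19–22: oobt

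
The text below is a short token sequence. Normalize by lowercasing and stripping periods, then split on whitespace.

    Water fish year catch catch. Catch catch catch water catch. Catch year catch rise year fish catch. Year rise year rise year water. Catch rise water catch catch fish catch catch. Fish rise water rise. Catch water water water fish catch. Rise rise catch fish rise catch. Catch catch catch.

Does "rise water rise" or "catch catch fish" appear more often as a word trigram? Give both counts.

"rise water rise": 1 occurrence
"catch catch fish": 2 occurrences

"catch catch fish" (2 vs 1)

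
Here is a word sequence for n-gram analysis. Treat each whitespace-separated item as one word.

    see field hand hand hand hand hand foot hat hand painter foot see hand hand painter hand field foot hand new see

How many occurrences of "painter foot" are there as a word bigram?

1

Scanning the 21 overlapping bigram windows for "painter foot":
  position 11–12: painter foot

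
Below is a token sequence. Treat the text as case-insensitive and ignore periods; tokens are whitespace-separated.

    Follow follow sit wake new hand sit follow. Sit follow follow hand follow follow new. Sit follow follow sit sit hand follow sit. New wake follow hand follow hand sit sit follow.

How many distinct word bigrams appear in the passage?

32 tokens → 31 bigram windows in total.
Repeated bigrams (each contributes count−1 duplicates):
  follow follow: 4
  follow sit: 4
  sit follow: 4
  follow hand: 3
  hand follow: 3
  hand sit: 2
  sit sit: 2
15 duplicate windows → 31 − 15 = 16 distinct.

16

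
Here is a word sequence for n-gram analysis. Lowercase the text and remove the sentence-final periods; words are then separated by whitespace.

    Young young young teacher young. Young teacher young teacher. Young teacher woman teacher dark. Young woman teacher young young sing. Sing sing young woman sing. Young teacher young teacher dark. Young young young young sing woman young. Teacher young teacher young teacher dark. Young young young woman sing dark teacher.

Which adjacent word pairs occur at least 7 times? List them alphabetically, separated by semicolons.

teacher young; young teacher; young young

Bigram counts meeting the condition (at least 7 times):
  teacher young: 7
  young teacher: 9
  young young: 9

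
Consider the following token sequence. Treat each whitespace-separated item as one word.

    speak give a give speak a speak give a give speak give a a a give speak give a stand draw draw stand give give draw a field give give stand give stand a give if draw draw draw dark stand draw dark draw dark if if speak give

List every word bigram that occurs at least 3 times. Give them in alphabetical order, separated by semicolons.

Bigram counts meeting the condition (at least 3 times):
  a give: 4
  draw dark: 3
  draw draw: 3
  give a: 4
  give speak: 3
  speak give: 5

a give; draw dark; draw draw; give a; give speak; speak give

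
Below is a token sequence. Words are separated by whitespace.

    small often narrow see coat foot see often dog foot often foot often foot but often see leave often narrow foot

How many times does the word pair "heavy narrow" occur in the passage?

Scanning the 20 overlapping bigram windows for "heavy narrow":
  (none found)

0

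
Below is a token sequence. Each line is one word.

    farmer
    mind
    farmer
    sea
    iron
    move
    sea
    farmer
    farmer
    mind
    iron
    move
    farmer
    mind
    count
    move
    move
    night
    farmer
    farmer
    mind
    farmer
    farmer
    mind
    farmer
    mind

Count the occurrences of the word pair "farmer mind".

6

Scanning the 25 overlapping bigram windows for "farmer mind":
  position 1–2: farmer mind
  position 9–10: farmer mind
  position 13–14: farmer mind
  position 20–21: farmer mind
  position 23–24: farmer mind
  position 25–26: farmer mind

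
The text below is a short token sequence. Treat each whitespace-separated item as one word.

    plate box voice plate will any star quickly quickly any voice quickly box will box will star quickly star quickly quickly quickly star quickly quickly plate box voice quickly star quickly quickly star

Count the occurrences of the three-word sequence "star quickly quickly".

Scanning the 31 overlapping trigram windows for "star quickly quickly":
  position 7–9: star quickly quickly
  position 19–21: star quickly quickly
  position 23–25: star quickly quickly
  position 30–32: star quickly quickly

4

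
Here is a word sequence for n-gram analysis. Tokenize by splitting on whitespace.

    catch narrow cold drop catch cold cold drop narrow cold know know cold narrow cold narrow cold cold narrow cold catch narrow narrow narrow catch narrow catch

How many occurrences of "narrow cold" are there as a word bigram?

Scanning the 26 overlapping bigram windows for "narrow cold":
  position 2–3: narrow cold
  position 9–10: narrow cold
  position 14–15: narrow cold
  position 16–17: narrow cold
  position 19–20: narrow cold

5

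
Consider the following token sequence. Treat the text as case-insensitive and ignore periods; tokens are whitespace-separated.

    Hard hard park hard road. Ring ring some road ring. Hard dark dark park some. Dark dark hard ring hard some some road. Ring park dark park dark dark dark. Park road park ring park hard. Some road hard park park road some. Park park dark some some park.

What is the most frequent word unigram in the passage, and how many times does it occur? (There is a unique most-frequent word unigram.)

"park", 12 times

Unigram frequencies (highest first):
  park: 12
  dark: 9
  hard: 8
  some: 8
  road: 6
  ring: 6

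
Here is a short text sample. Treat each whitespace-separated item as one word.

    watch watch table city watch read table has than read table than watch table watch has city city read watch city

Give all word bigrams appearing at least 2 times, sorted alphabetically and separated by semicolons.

Bigram counts meeting the condition (at least 2 times):
  read table: 2
  watch table: 2

read table; watch table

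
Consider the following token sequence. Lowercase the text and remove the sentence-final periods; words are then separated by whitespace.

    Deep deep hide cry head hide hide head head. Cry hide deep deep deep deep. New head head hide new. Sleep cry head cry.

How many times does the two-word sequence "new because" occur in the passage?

0

Scanning the 23 overlapping bigram windows for "new because":
  (none found)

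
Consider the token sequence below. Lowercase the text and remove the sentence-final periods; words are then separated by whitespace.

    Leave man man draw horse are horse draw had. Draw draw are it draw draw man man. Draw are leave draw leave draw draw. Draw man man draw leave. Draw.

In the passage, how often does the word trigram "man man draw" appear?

3

Scanning the 28 overlapping trigram windows for "man man draw":
  position 2–4: man man draw
  position 16–18: man man draw
  position 26–28: man man draw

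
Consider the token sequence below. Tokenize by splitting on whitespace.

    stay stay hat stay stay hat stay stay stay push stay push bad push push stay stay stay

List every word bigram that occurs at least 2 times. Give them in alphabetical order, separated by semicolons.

hat stay; push stay; stay hat; stay push; stay stay

Bigram counts meeting the condition (at least 2 times):
  hat stay: 2
  push stay: 2
  stay hat: 2
  stay push: 2
  stay stay: 6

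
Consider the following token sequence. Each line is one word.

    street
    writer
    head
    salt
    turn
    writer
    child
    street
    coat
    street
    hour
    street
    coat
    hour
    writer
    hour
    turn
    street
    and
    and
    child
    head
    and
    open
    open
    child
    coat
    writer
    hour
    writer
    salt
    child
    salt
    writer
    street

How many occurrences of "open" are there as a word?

2

Scanning the 35 tokens for "open":
  position 24: open
  position 25: open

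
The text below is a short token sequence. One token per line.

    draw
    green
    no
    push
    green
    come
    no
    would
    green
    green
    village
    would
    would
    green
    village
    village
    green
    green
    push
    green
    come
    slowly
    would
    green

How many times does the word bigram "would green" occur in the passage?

3

Scanning the 23 overlapping bigram windows for "would green":
  position 8–9: would green
  position 13–14: would green
  position 23–24: would green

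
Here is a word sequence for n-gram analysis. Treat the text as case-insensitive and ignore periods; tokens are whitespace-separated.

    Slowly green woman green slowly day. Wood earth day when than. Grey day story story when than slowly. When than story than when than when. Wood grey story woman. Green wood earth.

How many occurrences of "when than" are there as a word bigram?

4

Scanning the 31 overlapping bigram windows for "when than":
  position 10–11: when than
  position 16–17: when than
  position 19–20: when than
  position 23–24: when than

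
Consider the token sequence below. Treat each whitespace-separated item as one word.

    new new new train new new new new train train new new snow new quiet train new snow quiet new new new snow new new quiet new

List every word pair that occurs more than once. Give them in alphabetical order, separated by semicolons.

new new; new quiet; new snow; new train; quiet new; snow new; train new

Bigram counts meeting the condition (more than once):
  new new: 9
  new quiet: 2
  new snow: 3
  new train: 2
  quiet new: 2
  snow new: 2
  train new: 3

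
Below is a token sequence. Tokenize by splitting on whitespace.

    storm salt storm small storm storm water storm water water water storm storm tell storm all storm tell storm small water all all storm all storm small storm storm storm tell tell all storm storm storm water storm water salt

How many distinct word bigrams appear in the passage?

40 tokens → 39 bigram windows in total.
Repeated bigrams (each contributes count−1 duplicates):
  storm storm: 6
  all storm: 4
  storm water: 4
  storm small: 3
  storm tell: 3
  water storm: 3
  small storm: 2
  storm all: 2
  … (2 more repeated)
21 duplicate windows → 39 − 21 = 18 distinct.

18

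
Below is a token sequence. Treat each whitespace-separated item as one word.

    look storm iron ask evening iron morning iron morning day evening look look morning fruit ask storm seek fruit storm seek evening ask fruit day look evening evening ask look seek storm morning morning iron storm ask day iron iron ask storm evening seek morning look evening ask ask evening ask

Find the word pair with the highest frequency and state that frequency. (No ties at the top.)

Bigram frequencies (highest first):
  evening ask: 4
  iron ask: 2
  ask evening: 2
  iron morning: 2
  morning iron: 2
  ask storm: 2
  … (34 more, each ≤ 2)

"evening ask", 4 times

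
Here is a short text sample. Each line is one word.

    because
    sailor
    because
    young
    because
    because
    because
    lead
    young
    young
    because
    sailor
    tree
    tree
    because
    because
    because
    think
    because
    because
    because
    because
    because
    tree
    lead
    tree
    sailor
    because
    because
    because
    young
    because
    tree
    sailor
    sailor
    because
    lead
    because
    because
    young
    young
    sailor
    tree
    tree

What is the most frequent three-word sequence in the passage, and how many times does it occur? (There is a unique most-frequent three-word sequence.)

Trigram frequencies (highest first):
  because because because: 6
  because young because: 2
  sailor tree tree: 2
  because because young: 2
  because sailor because: 1
  sailor because young: 1
  … (28 more, each ≤ 1)

"because because because", 6 times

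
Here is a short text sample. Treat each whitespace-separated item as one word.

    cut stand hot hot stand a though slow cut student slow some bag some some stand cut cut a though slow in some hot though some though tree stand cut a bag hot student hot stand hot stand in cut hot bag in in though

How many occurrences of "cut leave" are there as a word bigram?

Scanning the 44 overlapping bigram windows for "cut leave":
  (none found)

0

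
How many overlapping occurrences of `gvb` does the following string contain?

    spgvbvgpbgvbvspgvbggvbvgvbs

5

Sliding a length-3 window over the 27 characters (25 positions):
  position 3–5: gvb
  position 10–12: gvb
  position 16–18: gvb
  position 20–22: gvb
  position 24–26: gvb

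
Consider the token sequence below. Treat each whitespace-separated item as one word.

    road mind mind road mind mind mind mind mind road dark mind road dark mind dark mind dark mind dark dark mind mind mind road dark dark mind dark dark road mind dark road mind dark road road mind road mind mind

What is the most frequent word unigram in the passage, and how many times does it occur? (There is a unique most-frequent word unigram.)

Unigram frequencies (highest first):
  mind: 20
  dark: 12
  road: 10

"mind", 20 times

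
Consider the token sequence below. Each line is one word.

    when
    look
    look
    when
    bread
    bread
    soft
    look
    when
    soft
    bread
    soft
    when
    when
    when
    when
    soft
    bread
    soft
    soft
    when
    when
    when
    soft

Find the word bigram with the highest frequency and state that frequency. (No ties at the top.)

Bigram frequencies (highest first):
  when when: 5
  bread soft: 3
  when soft: 3
  look when: 2
  soft bread: 2
  soft when: 2
  … (6 more, each ≤ 1)

"when when", 5 times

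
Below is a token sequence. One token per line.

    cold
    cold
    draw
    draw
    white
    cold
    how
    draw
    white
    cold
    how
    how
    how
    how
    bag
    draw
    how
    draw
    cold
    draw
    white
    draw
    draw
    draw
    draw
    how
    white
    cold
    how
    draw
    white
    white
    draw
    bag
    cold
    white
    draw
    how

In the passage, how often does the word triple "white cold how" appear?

Scanning the 36 overlapping trigram windows for "white cold how":
  position 5–7: white cold how
  position 9–11: white cold how
  position 27–29: white cold how

3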